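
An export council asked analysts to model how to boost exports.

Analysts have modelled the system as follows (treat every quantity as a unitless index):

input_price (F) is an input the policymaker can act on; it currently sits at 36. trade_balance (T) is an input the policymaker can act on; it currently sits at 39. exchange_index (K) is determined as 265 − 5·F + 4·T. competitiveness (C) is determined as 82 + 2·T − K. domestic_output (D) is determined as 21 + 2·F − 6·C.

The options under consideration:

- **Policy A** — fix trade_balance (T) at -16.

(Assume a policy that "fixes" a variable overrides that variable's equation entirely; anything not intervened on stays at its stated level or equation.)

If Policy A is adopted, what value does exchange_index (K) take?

Policy A (T := -16):
  F = 36
  T = -16
  K = 265 − 5·36 + 4·(-16) = 21

21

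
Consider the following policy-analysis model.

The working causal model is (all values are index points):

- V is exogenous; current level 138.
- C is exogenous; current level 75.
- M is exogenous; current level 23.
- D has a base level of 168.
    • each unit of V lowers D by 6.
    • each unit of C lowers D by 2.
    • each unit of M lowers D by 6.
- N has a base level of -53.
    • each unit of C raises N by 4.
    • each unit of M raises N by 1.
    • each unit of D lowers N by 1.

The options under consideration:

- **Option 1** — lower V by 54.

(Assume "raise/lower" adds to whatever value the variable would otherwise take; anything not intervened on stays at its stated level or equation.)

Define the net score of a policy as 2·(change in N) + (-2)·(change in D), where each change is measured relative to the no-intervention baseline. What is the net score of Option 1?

Baseline:
  V = 138
  C = 75
  M = 23
  D = 168 − 6·138 − 2·75 − 6·23 = -948
  N = -53 + 4·75 + 23 − (-948) = 1218
Option 1 (V − 54):
  V = 138 − 54 = 84
  C = 75
  M = 23
  D = 168 − 6·84 − 2·75 − 6·23 = -624
  N = -53 + 4·75 + 23 − (-624) = 894
ΔN = 894 − 1218 = -324; ΔD = -624 − (-948) = 324
Score = 2·(-324) + (-2)·324 = -1296

-1296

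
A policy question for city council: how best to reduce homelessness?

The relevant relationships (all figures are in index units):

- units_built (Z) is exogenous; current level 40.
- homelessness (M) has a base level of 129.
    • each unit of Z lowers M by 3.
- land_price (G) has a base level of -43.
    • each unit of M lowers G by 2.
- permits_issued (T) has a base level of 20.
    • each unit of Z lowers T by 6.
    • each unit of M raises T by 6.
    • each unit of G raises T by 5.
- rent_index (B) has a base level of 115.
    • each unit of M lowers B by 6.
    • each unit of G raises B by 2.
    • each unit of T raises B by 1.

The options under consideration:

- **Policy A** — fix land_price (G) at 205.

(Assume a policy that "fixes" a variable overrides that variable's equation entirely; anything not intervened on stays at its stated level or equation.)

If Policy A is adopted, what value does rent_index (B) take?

1330

Policy A (G := 205):
  Z = 40
  M = 129 − 3·40 = 9
  G = 205
  T = 20 − 6·40 + 6·9 + 5·205 = 859
  B = 115 − 6·9 + 2·205 + 859 = 1330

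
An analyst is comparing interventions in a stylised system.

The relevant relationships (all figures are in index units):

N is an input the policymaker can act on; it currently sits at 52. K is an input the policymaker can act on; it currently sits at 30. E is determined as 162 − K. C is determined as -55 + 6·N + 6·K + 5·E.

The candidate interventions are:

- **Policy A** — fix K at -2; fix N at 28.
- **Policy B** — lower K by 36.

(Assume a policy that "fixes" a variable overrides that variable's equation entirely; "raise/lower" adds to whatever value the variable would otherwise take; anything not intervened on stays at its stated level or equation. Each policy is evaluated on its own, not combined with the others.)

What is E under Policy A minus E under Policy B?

Policy A (K := -2, N := 28):
  K = -2
  E = 162 − (-2) = 164
Policy B (K − 36):
  K = 30 − 36 = -6
  E = 162 − (-6) = 168
E: 164 − 168 = -4

-4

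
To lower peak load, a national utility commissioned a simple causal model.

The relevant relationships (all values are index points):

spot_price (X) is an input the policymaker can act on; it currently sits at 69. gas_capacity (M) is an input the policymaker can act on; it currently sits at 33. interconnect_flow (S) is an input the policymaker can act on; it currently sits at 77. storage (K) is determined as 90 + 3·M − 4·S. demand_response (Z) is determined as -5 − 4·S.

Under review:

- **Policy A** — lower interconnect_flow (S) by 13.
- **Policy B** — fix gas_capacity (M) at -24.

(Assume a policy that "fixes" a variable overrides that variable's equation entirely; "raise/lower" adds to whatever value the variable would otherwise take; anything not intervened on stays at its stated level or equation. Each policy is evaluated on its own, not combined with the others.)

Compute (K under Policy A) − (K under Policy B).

Policy A (S − 13):
  M = 33
  S = 77 − 13 = 64
  K = 90 + 3·33 − 4·64 = -67
Policy B (M := -24):
  M = -24
  S = 77
  K = 90 + 3·(-24) − 4·77 = -290
K: -67 − (-290) = 223

223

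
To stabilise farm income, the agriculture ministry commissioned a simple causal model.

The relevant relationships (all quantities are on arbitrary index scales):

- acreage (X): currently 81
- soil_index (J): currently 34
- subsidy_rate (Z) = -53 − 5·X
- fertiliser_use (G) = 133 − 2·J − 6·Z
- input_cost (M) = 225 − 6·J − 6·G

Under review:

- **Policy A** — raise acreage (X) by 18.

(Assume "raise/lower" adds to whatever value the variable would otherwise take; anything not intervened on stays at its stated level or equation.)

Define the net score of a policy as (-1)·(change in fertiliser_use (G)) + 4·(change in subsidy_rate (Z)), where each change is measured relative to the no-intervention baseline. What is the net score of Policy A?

-900

Baseline:
  X = 81
  J = 34
  Z = -53 − 5·81 = -458
  G = 133 − 2·34 − 6·(-458) = 2813
Policy A (X + 18):
  X = 81 + 18 = 99
  J = 34
  Z = -53 − 5·99 = -548
  G = 133 − 2·34 − 6·(-548) = 3353
ΔG = 3353 − 2813 = 540; ΔZ = -548 − (-458) = -90
Score = (-1)·540 + 4·(-90) = -900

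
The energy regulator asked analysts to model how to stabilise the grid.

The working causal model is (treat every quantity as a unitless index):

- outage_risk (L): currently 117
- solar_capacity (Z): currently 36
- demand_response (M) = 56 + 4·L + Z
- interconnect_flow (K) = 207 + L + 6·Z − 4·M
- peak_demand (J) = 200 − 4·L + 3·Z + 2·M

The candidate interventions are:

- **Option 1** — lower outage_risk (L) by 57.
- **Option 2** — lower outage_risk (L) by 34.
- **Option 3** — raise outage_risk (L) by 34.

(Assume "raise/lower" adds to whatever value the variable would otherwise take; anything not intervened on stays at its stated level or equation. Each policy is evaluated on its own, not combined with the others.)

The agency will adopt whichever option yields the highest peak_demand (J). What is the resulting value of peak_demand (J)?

Option 1 (L − 57):
  L = 117 − 57 = 60
  Z = 36
  M = 56 + 4·60 + 36 = 332
  J = 200 − 4·60 + 3·36 + 2·332 = 732
Option 2 (L − 34):
  L = 117 − 34 = 83
  Z = 36
  M = 56 + 4·83 + 36 = 424
  J = 200 − 4·83 + 3·36 + 2·424 = 824
Option 3 (L + 34):
  L = 117 + 34 = 151
  Z = 36
  M = 56 + 4·151 + 36 = 696
  J = 200 − 4·151 + 3·36 + 2·696 = 1096
Comparing — Option 1: J=732, Option 2: J=824, Option 3: J=1096. Highest is 1096 (Option 3).

1096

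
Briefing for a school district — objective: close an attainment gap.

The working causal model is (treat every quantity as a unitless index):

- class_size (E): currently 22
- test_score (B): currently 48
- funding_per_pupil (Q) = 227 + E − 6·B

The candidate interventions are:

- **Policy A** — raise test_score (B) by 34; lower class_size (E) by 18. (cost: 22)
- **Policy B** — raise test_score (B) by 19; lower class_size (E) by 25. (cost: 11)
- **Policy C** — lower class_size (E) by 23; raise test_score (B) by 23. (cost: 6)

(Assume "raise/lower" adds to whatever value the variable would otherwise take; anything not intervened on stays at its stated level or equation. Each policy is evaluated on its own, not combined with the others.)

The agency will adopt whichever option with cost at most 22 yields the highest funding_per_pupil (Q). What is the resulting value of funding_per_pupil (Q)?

-178

Policy A (B + 34, E − 18):
  E = 22 − 18 = 4
  B = 48 + 34 = 82
  Q = 227 + 4 − 6·82 = -261
Policy B (B + 19, E − 25):
  E = 22 − 25 = -3
  B = 48 + 19 = 67
  Q = 227 + (-3) − 6·67 = -178
Policy C (E − 23, B + 23):
  E = 22 − 23 = -1
  B = 48 + 23 = 71
  Q = 227 + (-1) − 6·71 = -200
Comparing — Policy A: Q=-261, Policy B: Q=-178, Policy C: Q=-200. Highest is -178 (Policy B).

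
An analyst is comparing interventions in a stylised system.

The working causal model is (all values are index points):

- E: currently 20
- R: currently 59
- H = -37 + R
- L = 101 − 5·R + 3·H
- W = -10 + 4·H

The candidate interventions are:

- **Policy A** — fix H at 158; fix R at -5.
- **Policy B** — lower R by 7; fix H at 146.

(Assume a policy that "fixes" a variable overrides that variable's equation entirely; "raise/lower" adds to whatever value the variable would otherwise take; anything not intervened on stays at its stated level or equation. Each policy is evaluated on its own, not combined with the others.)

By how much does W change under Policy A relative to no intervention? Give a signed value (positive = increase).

544

Baseline:
  R = 59
  H = -37 + 59 = 22
  W = -10 + 4·22 = 78
Policy A (H := 158, R := -5):
  R = -5
  H = 158
  W = -10 + 4·158 = 622
Change in W: 622 − 78 = 544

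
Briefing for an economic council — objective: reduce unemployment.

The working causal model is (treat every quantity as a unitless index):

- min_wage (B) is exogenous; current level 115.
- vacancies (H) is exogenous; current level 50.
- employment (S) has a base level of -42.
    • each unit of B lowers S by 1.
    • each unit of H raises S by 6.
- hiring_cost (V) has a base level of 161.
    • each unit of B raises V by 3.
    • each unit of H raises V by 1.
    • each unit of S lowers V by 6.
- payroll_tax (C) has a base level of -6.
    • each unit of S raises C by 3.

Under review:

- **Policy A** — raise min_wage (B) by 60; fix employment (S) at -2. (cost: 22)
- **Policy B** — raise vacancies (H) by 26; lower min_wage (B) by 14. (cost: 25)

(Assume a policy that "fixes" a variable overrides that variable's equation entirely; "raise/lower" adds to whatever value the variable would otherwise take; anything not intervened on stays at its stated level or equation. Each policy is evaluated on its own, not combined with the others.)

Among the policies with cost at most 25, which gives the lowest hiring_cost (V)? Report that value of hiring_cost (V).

Policy A (B + 60, S := -2):
  B = 115 + 60 = 175
  H = 50
  S = -2
  V = 161 + 3·175 + 50 − 6·(-2) = 748
Policy B (H + 26, B − 14):
  B = 115 − 14 = 101
  H = 50 + 26 = 76
  S = -42 − 101 + 6·76 = 313
  V = 161 + 3·101 + 76 − 6·313 = -1338
Comparing — Policy A: V=748, Policy B: V=-1338. Lowest is -1338 (Policy B).

-1338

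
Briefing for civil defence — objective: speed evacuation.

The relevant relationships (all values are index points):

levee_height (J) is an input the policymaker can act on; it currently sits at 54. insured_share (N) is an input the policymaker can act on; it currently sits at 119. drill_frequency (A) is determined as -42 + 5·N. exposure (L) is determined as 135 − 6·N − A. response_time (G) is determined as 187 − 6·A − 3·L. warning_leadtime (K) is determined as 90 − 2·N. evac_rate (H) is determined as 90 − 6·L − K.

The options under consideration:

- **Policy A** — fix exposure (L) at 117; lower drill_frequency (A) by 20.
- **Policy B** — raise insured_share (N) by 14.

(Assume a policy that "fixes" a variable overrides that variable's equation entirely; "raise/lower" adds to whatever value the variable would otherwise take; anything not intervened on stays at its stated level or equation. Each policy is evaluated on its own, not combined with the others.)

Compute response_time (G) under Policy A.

Policy A (L := 117, A − 20):
  N = 119
  A = -42 + 5·119 (−20 from intervention) = 533
  L = 117
  G = 187 − 6·533 − 3·117 = -3362

-3362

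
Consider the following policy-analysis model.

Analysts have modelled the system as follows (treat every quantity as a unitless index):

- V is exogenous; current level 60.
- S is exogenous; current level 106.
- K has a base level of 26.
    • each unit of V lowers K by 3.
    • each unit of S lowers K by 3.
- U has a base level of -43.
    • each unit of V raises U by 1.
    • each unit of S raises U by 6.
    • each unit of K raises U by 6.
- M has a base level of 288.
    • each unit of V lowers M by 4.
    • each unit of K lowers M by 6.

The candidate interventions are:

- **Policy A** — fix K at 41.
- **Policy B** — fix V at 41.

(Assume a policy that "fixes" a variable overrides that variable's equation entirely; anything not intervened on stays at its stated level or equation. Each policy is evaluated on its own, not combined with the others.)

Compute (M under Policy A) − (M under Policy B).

-2812

Policy A (K := 41):
  V = 60
  S = 106
  K = 41
  M = 288 − 4·60 − 6·41 = -198
Policy B (V := 41):
  V = 41
  S = 106
  K = 26 − 3·41 − 3·106 = -415
  M = 288 − 4·41 − 6·(-415) = 2614
M: -198 − 2614 = -2812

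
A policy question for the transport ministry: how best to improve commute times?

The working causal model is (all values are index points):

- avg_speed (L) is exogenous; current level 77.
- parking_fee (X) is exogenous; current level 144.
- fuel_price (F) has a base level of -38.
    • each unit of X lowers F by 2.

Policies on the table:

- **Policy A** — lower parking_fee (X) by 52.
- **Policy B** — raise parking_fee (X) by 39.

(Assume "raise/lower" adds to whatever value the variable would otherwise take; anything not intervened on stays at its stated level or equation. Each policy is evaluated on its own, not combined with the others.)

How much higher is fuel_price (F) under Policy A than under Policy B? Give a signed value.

Policy A (X − 52):
  X = 144 − 52 = 92
  F = -38 − 2·92 = -222
Policy B (X + 39):
  X = 144 + 39 = 183
  F = -38 − 2·183 = -404
F: -222 − (-404) = 182

182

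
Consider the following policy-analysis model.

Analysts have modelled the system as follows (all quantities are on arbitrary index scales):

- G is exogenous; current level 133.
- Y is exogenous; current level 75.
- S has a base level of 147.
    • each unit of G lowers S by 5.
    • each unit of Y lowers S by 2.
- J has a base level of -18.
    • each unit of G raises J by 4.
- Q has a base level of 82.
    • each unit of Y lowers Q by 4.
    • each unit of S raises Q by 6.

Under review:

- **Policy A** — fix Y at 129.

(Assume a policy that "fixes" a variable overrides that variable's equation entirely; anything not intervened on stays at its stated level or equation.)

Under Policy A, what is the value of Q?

Policy A (Y := 129):
  G = 133
  Y = 129
  S = 147 − 5·133 − 2·129 = -776
  Q = 82 − 4·129 + 6·(-776) = -5090

-5090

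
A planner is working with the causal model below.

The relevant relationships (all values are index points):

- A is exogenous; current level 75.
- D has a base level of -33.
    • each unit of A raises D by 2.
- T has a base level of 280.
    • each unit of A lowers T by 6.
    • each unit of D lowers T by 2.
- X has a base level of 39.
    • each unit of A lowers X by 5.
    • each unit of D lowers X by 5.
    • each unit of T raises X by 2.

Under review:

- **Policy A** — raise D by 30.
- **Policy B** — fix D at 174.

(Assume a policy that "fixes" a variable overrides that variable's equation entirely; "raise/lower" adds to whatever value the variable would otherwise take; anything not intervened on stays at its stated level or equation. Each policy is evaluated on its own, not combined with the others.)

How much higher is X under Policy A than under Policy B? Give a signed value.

Policy A (D + 30):
  A = 75
  D = -33 + 2·75 (+30 from intervention) = 147
  T = 280 − 6·75 − 2·147 = -464
  X = 39 − 5·75 − 5·147 + 2·(-464) = -1999
Policy B (D := 174):
  A = 75
  D = 174
  T = 280 − 6·75 − 2·174 = -518
  X = 39 − 5·75 − 5·174 + 2·(-518) = -2242
X: -1999 − (-2242) = 243

243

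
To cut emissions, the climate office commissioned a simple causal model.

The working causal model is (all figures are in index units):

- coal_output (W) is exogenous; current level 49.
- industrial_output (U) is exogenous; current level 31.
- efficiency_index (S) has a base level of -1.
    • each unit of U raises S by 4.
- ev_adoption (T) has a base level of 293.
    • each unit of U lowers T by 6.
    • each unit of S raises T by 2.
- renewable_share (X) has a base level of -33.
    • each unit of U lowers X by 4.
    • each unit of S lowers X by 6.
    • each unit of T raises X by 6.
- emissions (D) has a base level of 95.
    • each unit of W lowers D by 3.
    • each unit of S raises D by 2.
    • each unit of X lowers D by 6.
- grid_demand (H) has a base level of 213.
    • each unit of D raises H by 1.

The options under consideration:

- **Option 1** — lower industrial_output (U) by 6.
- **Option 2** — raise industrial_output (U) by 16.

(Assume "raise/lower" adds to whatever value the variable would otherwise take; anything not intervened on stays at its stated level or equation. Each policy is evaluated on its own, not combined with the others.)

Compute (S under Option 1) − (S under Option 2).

Option 1 (U − 6):
  U = 31 − 6 = 25
  S = -1 + 4·25 = 99
Option 2 (U + 16):
  U = 31 + 16 = 47
  S = -1 + 4·47 = 187
S: 99 − 187 = -88

-88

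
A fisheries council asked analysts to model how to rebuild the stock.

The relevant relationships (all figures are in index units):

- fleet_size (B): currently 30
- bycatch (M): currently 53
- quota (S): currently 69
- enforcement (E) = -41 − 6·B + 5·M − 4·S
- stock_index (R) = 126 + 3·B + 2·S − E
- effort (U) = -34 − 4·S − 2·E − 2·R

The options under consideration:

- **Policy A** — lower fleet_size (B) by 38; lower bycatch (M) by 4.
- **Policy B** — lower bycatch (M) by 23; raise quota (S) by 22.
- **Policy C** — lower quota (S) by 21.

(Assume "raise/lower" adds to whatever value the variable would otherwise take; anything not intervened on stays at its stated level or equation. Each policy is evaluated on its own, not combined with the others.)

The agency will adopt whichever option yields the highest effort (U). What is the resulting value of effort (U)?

-790

Policy A (B − 38, M − 4):
  B = 30 − 38 = -8
  M = 53 − 4 = 49
  S = 69
  E = -41 − 6·(-8) + 5·49 − 4·69 = -24
  R = 126 + 3·(-8) + 2·69 − (-24) = 264
  U = -34 − 4·69 − 2·(-24) − 2·264 = -790
Policy B (M − 23, S + 22):
  B = 30
  M = 53 − 23 = 30
  S = 69 + 22 = 91
  E = -41 − 6·30 + 5·30 − 4·91 = -435
  R = 126 + 3·30 + 2·91 − (-435) = 833
  U = -34 − 4·91 − 2·(-435) − 2·833 = -1194
Policy C (S − 21):
  B = 30
  M = 53
  S = 69 − 21 = 48
  E = -41 − 6·30 + 5·53 − 4·48 = -148
  R = 126 + 3·30 + 2·48 − (-148) = 460
  U = -34 − 4·48 − 2·(-148) − 2·460 = -850
Comparing — Policy A: U=-790, Policy B: U=-1194, Policy C: U=-850. Highest is -790 (Policy A).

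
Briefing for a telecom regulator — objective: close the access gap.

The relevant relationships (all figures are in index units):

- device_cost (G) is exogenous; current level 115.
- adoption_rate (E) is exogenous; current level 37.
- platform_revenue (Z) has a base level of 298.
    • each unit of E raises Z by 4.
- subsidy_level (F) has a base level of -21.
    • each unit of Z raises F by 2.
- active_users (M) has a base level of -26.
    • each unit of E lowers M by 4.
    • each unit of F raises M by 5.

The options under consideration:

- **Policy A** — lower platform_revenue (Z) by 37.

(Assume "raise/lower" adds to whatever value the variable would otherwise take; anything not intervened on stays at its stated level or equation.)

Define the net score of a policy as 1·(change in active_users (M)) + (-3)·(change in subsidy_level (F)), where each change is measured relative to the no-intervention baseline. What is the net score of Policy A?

-148

Baseline:
  E = 37
  Z = 298 + 4·37 = 446
  F = -21 + 2·446 = 871
  M = -26 − 4·37 + 5·871 = 4181
Policy A (Z − 37):
  E = 37
  Z = 298 + 4·37 (−37 from intervention) = 409
  F = -21 + 2·409 = 797
  M = -26 − 4·37 + 5·797 = 3811
ΔM = 3811 − 4181 = -370; ΔF = 797 − 871 = -74
Score = 1·(-370) + (-3)·(-74) = -148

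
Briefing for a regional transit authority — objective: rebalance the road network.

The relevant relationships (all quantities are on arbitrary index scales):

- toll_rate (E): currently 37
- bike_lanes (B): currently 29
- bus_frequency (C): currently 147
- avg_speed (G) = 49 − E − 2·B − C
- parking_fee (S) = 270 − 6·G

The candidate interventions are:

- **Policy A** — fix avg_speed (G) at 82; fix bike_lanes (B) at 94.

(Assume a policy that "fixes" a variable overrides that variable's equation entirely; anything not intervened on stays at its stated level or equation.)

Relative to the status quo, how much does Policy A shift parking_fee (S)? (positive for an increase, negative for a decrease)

Baseline:
  E = 37
  B = 29
  C = 147
  G = 49 − 37 − 2·29 − 147 = -193
  S = 270 − 6·(-193) = 1428
Policy A (G := 82, B := 94):
  E = 37
  B = 94
  C = 147
  G = 82
  S = 270 − 6·82 = -222
Change in S: -222 − 1428 = -1650

-1650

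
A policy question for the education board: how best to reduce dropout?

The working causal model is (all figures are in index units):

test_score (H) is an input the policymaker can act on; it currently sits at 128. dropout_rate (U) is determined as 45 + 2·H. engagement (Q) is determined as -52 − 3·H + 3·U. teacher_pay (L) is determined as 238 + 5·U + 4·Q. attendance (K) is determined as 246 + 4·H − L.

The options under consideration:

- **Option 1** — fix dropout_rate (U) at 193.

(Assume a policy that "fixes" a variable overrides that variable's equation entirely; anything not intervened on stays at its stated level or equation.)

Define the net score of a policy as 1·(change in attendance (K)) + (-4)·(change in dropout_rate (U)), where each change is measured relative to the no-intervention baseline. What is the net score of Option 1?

Baseline:
  H = 128
  U = 45 + 2·128 = 301
  Q = -52 − 3·128 + 3·301 = 467
  L = 238 + 5·301 + 4·467 = 3611
  K = 246 + 4·128 − 3611 = -2853
Option 1 (U := 193):
  H = 128
  U = 193
  Q = -52 − 3·128 + 3·193 = 143
  L = 238 + 5·193 + 4·143 = 1775
  K = 246 + 4·128 − 1775 = -1017
ΔK = -1017 − (-2853) = 1836; ΔU = 193 − 301 = -108
Score = 1·1836 + (-4)·(-108) = 2268

2268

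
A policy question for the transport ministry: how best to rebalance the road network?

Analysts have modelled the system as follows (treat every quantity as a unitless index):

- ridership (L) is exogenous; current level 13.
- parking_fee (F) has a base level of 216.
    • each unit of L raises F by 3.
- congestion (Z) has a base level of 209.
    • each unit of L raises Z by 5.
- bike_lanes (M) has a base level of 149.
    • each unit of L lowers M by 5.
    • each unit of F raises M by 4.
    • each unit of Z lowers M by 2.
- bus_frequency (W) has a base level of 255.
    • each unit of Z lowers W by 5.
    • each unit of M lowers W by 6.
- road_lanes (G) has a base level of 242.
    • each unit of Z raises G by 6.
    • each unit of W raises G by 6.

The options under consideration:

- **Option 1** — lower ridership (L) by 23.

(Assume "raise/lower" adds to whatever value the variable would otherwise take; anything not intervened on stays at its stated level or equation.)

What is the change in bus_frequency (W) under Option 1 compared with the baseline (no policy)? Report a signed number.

Baseline:
  L = 13
  F = 216 + 3·13 = 255
  Z = 209 + 5·13 = 274
  M = 149 − 5·13 + 4·255 − 2·274 = 556
  W = 255 − 5·274 − 6·556 = -4451
Option 1 (L − 23):
  L = 13 − 23 = -10
  F = 216 + 3·(-10) = 186
  Z = 209 + 5·(-10) = 159
  M = 149 − 5·(-10) + 4·186 − 2·159 = 625
  W = 255 − 5·159 − 6·625 = -4290
Change in W: -4290 − (-4451) = 161

161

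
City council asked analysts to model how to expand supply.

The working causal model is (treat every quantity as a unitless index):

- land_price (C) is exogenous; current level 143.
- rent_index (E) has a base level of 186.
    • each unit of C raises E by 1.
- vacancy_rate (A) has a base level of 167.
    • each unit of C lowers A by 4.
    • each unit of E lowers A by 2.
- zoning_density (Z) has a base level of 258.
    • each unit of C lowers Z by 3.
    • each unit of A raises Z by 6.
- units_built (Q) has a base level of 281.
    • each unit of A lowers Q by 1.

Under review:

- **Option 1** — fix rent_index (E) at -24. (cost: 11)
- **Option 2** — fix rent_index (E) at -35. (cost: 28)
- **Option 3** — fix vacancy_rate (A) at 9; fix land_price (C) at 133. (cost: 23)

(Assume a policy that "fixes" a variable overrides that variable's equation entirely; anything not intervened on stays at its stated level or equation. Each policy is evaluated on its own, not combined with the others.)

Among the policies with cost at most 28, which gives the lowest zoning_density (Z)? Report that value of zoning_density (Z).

Option 1 (E := -24):
  C = 143
  E = -24
  A = 167 − 4·143 − 2·(-24) = -357
  Z = 258 − 3·143 + 6·(-357) = -2313
Option 2 (E := -35):
  C = 143
  E = -35
  A = 167 − 4·143 − 2·(-35) = -335
  Z = 258 − 3·143 + 6·(-335) = -2181
Option 3 (A := 9, C := 133):
  C = 133
  E = 186 + 133 = 319
  A = 9
  Z = 258 − 3·133 + 6·9 = -87
Comparing — Option 1: Z=-2313, Option 2: Z=-2181, Option 3: Z=-87. Lowest is -2313 (Option 1).

-2313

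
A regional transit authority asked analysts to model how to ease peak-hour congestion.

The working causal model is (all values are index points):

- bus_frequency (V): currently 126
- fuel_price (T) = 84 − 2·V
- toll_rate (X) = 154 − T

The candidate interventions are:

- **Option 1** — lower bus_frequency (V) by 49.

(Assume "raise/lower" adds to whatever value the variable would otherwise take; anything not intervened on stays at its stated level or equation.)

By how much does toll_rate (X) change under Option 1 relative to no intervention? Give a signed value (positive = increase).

Baseline:
  V = 126
  T = 84 − 2·126 = -168
  X = 154 − (-168) = 322
Option 1 (V − 49):
  V = 126 − 49 = 77
  T = 84 − 2·77 = -70
  X = 154 − (-70) = 224
Change in X: 224 − 322 = -98

-98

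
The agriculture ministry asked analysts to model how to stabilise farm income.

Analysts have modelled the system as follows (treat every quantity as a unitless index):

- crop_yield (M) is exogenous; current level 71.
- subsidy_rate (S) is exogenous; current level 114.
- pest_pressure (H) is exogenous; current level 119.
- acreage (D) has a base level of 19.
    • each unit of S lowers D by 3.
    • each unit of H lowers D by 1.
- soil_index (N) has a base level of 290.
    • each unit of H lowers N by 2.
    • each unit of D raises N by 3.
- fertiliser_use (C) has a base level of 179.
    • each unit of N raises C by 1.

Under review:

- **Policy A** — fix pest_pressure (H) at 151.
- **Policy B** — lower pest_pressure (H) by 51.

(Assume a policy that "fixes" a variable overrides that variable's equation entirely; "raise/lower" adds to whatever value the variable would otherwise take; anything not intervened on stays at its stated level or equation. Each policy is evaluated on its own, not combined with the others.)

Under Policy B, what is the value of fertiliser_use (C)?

-840

Policy B (H − 51):
  S = 114
  H = 119 − 51 = 68
  D = 19 − 3·114 − 68 = -391
  N = 290 − 2·68 + 3·(-391) = -1019
  C = 179 + (-1019) = -840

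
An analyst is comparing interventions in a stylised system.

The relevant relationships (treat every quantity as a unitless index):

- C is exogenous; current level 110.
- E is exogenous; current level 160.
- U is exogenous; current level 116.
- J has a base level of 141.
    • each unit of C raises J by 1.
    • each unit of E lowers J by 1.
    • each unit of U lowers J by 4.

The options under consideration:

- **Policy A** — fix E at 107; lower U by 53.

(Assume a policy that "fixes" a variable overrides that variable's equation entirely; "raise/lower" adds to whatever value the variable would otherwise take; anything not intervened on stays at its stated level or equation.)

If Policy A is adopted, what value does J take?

Policy A (E := 107, U − 53):
  C = 110
  E = 107
  U = 116 − 53 = 63
  J = 141 + 110 − 107 − 4·63 = -108

-108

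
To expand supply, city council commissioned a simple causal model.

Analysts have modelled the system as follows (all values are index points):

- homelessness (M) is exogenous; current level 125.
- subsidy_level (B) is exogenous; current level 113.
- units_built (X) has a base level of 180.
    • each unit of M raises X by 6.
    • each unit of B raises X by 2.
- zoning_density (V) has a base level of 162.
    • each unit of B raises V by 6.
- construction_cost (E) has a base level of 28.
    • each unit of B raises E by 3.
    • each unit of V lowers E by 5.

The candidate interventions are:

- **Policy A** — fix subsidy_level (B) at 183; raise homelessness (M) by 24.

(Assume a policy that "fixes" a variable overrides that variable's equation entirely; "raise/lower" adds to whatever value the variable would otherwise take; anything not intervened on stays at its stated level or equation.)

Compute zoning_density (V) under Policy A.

1260

Policy A (B := 183, M + 24):
  B = 183
  V = 162 + 6·183 = 1260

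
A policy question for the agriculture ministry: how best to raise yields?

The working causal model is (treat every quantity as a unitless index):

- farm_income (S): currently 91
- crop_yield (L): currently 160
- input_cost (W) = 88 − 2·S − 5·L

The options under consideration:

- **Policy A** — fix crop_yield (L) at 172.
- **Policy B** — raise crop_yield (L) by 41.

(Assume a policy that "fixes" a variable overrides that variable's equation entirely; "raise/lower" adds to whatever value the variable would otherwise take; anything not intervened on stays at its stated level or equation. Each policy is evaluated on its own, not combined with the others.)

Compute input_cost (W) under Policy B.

-1099

Policy B (L + 41):
  S = 91
  L = 160 + 41 = 201
  W = 88 − 2·91 − 5·201 = -1099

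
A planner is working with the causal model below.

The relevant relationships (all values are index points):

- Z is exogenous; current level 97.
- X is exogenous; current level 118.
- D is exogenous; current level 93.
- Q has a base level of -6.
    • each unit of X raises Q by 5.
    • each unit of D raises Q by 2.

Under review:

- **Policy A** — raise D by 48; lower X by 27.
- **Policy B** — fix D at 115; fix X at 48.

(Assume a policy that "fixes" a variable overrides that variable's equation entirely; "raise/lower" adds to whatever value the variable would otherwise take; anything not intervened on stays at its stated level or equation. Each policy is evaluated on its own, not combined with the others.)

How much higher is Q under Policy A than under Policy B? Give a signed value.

267

Policy A (D + 48, X − 27):
  X = 118 − 27 = 91
  D = 93 + 48 = 141
  Q = -6 + 5·91 + 2·141 = 731
Policy B (D := 115, X := 48):
  X = 48
  D = 115
  Q = -6 + 5·48 + 2·115 = 464
Q: 731 − 464 = 267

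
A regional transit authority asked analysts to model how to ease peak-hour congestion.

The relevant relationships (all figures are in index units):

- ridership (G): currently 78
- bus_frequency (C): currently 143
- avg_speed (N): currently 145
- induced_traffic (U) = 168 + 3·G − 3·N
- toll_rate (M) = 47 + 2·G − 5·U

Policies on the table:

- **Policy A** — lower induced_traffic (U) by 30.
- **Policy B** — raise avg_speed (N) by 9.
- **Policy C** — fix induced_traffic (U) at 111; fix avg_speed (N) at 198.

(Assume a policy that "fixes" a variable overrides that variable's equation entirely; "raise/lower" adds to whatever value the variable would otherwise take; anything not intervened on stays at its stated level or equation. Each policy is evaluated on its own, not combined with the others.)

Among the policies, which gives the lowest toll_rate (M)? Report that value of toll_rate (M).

Policy A (U − 30):
  G = 78
  N = 145
  U = 168 + 3·78 − 3·145 (−30 from intervention) = -63
  M = 47 + 2·78 − 5·(-63) = 518
Policy B (N + 9):
  G = 78
  N = 145 + 9 = 154
  U = 168 + 3·78 − 3·154 = -60
  M = 47 + 2·78 − 5·(-60) = 503
Policy C (U := 111, N := 198):
  G = 78
  N = 198
  U = 111
  M = 47 + 2·78 − 5·111 = -352
Comparing — Policy A: M=518, Policy B: M=503, Policy C: M=-352. Lowest is -352 (Policy C).

-352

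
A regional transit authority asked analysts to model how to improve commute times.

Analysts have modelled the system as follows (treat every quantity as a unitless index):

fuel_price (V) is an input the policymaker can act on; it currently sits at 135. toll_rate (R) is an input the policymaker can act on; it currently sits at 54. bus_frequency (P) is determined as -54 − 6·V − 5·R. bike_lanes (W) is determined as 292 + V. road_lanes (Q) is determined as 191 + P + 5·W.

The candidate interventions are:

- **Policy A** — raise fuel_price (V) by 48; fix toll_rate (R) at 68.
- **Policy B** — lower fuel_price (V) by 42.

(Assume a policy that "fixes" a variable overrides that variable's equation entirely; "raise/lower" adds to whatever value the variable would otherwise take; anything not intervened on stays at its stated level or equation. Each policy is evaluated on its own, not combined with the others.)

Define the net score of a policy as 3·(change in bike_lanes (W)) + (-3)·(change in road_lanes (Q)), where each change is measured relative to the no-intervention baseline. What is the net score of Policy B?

-252

Baseline:
  V = 135
  R = 54
  P = -54 − 6·135 − 5·54 = -1134
  W = 292 + 135 = 427
  Q = 191 + (-1134) + 5·427 = 1192
Policy B (V − 42):
  V = 135 − 42 = 93
  R = 54
  P = -54 − 6·93 − 5·54 = -882
  W = 292 + 93 = 385
  Q = 191 + (-882) + 5·385 = 1234
ΔW = 385 − 427 = -42; ΔQ = 1234 − 1192 = 42
Score = 3·(-42) + (-3)·42 = -252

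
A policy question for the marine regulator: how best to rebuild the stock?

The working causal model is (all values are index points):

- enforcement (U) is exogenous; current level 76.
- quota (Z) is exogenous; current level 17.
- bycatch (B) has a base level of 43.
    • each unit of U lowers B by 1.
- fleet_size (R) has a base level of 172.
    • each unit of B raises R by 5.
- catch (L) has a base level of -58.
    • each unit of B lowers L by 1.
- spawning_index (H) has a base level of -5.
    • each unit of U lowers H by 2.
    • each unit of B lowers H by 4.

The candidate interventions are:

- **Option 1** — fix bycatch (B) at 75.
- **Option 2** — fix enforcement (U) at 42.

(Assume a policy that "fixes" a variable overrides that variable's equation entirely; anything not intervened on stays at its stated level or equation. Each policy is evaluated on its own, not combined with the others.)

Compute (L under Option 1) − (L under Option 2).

Option 1 (B := 75):
  U = 76
  B = 75
  L = -58 − 75 = -133
Option 2 (U := 42):
  U = 42
  B = 43 − 42 = 1
  L = -58 − 1 = -59
L: -133 − (-59) = -74

-74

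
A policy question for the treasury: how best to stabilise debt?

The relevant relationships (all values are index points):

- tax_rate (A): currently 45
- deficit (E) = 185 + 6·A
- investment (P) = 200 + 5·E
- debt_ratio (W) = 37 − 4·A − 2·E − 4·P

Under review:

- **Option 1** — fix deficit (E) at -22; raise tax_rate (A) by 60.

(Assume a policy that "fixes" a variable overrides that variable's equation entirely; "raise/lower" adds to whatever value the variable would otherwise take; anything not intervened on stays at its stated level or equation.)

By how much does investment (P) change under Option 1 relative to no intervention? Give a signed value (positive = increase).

Baseline:
  A = 45
  E = 185 + 6·45 = 455
  P = 200 + 5·455 = 2475
Option 1 (E := -22, A + 60):
  A = 45 + 60 = 105
  E = -22
  P = 200 + 5·(-22) = 90
Change in P: 90 − 2475 = -2385

-2385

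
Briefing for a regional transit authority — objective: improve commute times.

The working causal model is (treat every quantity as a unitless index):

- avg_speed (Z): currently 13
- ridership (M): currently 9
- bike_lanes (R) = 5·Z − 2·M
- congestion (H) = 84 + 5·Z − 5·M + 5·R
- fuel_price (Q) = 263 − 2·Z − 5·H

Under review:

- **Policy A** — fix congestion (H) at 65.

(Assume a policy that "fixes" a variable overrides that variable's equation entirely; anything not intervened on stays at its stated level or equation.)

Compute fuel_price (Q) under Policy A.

-88

Policy A (H := 65):
  Z = 13
  M = 9
  R = 0 + 5·13 − 2·9 = 47
  H = 65
  Q = 263 − 2·13 − 5·65 = -88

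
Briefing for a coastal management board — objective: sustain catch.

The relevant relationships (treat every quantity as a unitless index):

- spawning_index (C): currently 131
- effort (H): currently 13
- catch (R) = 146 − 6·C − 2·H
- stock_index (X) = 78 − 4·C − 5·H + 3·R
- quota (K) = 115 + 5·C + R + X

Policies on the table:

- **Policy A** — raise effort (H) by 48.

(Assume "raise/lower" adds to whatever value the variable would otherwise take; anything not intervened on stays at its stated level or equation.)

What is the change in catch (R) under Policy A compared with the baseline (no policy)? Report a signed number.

-96

Baseline:
  C = 131
  H = 13
  R = 146 − 6·131 − 2·13 = -666
Policy A (H + 48):
  C = 131
  H = 13 + 48 = 61
  R = 146 − 6·131 − 2·61 = -762
Change in R: -762 − (-666) = -96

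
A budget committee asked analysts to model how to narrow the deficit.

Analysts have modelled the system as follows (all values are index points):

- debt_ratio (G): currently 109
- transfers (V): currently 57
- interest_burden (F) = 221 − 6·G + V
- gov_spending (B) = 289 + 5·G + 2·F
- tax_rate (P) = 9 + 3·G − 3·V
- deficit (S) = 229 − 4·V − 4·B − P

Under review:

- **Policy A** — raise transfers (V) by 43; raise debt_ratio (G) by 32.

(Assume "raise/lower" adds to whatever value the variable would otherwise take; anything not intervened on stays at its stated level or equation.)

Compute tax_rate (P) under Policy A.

Policy A (V + 43, G + 32):
  G = 109 + 32 = 141
  V = 57 + 43 = 100
  P = 9 + 3·141 − 3·100 = 132

132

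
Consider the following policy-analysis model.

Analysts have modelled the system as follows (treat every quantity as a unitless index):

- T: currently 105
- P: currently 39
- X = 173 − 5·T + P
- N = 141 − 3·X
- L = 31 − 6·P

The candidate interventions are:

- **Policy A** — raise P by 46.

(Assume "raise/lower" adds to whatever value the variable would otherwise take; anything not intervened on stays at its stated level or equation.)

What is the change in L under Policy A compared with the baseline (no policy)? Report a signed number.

Baseline:
  P = 39
  L = 31 − 6·39 = -203
Policy A (P + 46):
  P = 39 + 46 = 85
  L = 31 − 6·85 = -479
Change in L: -479 − (-203) = -276

-276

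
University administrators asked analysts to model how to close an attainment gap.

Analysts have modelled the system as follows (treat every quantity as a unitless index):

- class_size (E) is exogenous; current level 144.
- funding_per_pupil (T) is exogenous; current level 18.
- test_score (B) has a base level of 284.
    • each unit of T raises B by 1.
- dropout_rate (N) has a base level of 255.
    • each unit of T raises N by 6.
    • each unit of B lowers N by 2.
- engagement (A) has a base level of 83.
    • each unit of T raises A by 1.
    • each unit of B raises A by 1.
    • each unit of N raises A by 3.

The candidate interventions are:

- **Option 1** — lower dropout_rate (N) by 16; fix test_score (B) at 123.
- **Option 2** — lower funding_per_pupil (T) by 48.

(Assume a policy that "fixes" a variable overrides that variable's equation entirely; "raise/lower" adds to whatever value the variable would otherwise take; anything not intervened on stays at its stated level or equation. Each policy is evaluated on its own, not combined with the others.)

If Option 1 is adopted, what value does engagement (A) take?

527

Option 1 (N − 16, B := 123):
  T = 18
  B = 123
  N = 255 + 6·18 − 2·123 (−16 from intervention) = 101
  A = 83 + 18 + 123 + 3·101 = 527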